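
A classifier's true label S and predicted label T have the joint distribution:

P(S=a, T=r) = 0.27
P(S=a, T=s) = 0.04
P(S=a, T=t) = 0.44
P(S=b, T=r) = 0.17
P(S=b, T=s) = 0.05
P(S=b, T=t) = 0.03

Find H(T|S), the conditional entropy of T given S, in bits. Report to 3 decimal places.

Marginals: p(S) = (0.7500, 0.2500), p(T) = (0.4400, 0.0900, 0.4700).
H(T|S) = Σ p(S) · H(T|S=·).
  S=a: p=0.7500, H(T|S=a) = 1.2075
  S=b: p=0.2500, H(T|S=b) = 1.2098
Weighted sum = 1.208 bits.

1.208 bits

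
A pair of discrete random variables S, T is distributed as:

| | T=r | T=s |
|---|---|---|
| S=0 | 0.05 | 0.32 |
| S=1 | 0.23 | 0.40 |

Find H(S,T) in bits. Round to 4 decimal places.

1.7586 bits

H(S,T) = −Σ p(x,y)·log₂ p(x,y) over all 4 cells.
  cell (0,r): −0.05·log₂0.05 = 0.21610
  cell (0,s): −0.32·log₂0.32 = 0.52603
  cell (1,r): −0.23·log₂0.23 = 0.48767
  cell (1,s): −0.40·log₂0.40 = 0.52877
Sum = 1.7586 bits.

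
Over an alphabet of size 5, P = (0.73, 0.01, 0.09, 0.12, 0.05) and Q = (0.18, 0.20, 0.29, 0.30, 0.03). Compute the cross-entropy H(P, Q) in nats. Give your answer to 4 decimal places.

1.6991 nats

H(P,Q) = −Σ p·ln q.
  −0.73·ln(0.18) = 1.25180
  −0.01·ln(0.20) = 0.01609
  −0.09·ln(0.29) = 0.11141
  −0.12·ln(0.30) = 0.14448
  −0.05·ln(0.03) = 0.17533
H(P,Q) = 1.6991 nats.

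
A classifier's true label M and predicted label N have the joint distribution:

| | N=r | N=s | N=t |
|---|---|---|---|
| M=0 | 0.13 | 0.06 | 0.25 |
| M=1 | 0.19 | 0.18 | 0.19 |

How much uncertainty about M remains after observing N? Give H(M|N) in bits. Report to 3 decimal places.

0.941 bits

Marginals: p(M) = (0.4400, 0.5600), p(N) = (0.3200, 0.2400, 0.4400).
H(M|N) = Σ p(N) · H(M|N=·).
  N=r: p=0.3200, H(M|N=r) = 0.9745
  N=s: p=0.2400, H(M|N=s) = 0.8113
  N=t: p=0.4400, H(M|N=t) = 0.9865
Weighted sum = 0.941 bits.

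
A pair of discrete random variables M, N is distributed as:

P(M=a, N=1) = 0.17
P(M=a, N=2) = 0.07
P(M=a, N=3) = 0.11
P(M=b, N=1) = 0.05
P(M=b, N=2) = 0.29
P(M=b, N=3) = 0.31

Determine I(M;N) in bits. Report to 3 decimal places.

0.160 bits

Marginals: p(M) = (0.3500, 0.6500), p(N) = (0.2200, 0.3600, 0.4200).
I(M;N) = H(M) + H(N) − H(M,N).
H(M) = 0.9341, H(N) = 1.5368, H(M,N) = 2.3112.
I(M;N) = 0.9341 + 1.5368 − 2.3112 = 0.160 bits.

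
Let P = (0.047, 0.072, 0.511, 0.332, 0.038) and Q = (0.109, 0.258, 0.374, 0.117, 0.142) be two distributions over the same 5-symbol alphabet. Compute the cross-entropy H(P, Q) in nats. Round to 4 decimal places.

1.4908 nats

H(P,Q) = −Σ p·ln q.
  −0.047·ln(0.109) = 0.10417
  −0.072·ln(0.258) = 0.09755
  −0.511·ln(0.374) = 0.50257
  −0.332·ln(0.117) = 0.71233
  −0.038·ln(0.142) = 0.07417
H(P,Q) = 1.4908 nats.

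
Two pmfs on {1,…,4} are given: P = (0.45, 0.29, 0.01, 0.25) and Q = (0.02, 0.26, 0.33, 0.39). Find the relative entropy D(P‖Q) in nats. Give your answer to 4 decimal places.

1.2866 nats

D(P‖Q) = Σ p·ln(p/q).
  0.45·ln(0.45/0.02) = 1.40108
  0.29·ln(0.29/0.26) = 0.03167
  0.01·ln(0.01/0.33) = -0.03497
  0.25·ln(0.25/0.39) = -0.11117
D(P‖Q) = 1.2866 nats.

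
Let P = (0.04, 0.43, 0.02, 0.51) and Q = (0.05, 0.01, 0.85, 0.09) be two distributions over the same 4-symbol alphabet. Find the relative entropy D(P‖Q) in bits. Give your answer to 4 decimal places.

3.4885 bits

D(P‖Q) = Σ p·log₂(p/q).
  0.04·log₂(0.04/0.05) = -0.01288
  0.43·log₂(0.43/0.01) = 2.33329
  0.02·log₂(0.02/0.85) = -0.10819
  0.51·log₂(0.51/0.09) = 1.27628
D(P‖Q) = 3.4885 bits.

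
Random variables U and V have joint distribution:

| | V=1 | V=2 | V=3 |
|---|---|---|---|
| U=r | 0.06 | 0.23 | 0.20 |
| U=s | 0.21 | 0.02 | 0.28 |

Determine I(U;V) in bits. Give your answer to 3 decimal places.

Marginals: p(U) = (0.4900, 0.5100), p(V) = (0.2700, 0.2500, 0.4800).
I(U;V) = H(U) + H(V) − H(U,V).
H(U) = 0.9997, H(V) = 1.5183, H(U,V) = 2.2955.
I(U;V) = 0.9997 + 1.5183 − 2.2955 = 0.222 bits.

0.222 bits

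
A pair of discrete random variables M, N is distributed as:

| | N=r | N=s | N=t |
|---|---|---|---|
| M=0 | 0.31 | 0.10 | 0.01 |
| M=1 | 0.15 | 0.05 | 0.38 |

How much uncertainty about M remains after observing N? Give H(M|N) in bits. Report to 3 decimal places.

Chain rule: H(M|N) = H(M,N) − H(N).
Marginals: p(M) = (0.4200, 0.5800), p(N) = (0.4600, 0.1500, 0.3900).
H(M,N) = 2.0795 bits; H(N) = 1.4557 bits.
H(M|N) = 2.0795 − 1.4557 = 0.624 bits.

0.624 bits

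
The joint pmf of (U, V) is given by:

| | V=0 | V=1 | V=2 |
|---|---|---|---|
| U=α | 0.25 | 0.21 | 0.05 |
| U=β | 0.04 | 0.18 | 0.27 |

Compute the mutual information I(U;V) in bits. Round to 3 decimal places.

0.243 bits

Marginals: p(U) = (0.5100, 0.4900), p(V) = (0.2900, 0.3900, 0.3200).
I(U;V) = Σ p(x,y)·log₂[p(x,y)/(p(x)p(y))].
  (α,0): 0.25·log₂(1.6903) = 0.1893
  (α,1): 0.21·log₂(1.0558) = 0.0165
  (α,2): 0.05·log₂(0.3064) = -0.0853
  (β,0): 0.04·log₂(0.2815) = -0.0732
  (β,1): 0.18·log₂(0.9419) = -0.0155
  (β,2): 0.27·log₂(1.7219) = 0.2117
Sum = 0.243 bits.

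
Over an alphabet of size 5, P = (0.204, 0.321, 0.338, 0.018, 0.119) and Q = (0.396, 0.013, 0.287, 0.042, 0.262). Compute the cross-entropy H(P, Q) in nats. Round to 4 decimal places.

H(P,Q) = −Σ p·ln q.
  −0.204·ln(0.396) = 0.18897
  −0.321·ln(0.013) = 1.39404
  −0.338·ln(0.287) = 0.42192
  −0.018·ln(0.042) = 0.05706
  −0.119·ln(0.262) = 0.15939
H(P,Q) = 2.2214 nats.

2.2214 nats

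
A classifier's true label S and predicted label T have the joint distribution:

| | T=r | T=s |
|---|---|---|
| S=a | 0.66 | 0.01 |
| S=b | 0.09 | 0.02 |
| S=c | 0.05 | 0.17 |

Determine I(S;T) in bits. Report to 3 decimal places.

0.402 bits

Marginals: p(S) = (0.6700, 0.1100, 0.2200), p(T) = (0.8000, 0.2000).
I(S;T) = Σ p(x,y)·log₂[p(x,y)/(p(x)p(y))].
  (a,r): 0.66·log₂(1.2313) = 0.1982
  (a,s): 0.01·log₂(0.0746) = -0.0374
  (b,r): 0.09·log₂(1.0227) = 0.0029
  (b,s): 0.02·log₂(0.9091) = -0.0028
  (c,r): 0.05·log₂(0.2841) = -0.0908
  (c,s): 0.17·log₂(3.8636) = 0.3315
Sum = 0.402 bits.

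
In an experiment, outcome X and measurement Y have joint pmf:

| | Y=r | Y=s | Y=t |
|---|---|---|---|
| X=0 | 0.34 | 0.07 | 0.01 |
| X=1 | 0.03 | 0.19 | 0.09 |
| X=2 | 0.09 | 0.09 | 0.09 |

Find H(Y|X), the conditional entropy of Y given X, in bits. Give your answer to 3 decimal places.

Chain rule: H(Y|X) = H(X,Y) − H(X).
Marginals: p(X) = (0.4200, 0.3100, 0.2700), p(Y) = (0.4600, 0.3500, 0.1900).
H(X,Y) = 2.7218 bits; H(X) = 1.5595 bits.
H(Y|X) = 2.7218 − 1.5595 = 1.162 bits.

1.162 bits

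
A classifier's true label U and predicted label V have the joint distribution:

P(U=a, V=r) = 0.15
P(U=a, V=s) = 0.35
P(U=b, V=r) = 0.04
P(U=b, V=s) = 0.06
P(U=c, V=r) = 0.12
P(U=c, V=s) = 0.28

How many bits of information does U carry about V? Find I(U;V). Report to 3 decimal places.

0.003 bits

Marginals: p(U) = (0.5000, 0.1000, 0.4000), p(V) = (0.3100, 0.6900).
I(U;V) = H(U) + H(V) − H(U,V).
H(U) = 1.3610, H(V) = 0.8932, H(U,V) = 2.2512.
I(U;V) = 1.3610 + 0.8932 − 2.2512 = 0.003 bits.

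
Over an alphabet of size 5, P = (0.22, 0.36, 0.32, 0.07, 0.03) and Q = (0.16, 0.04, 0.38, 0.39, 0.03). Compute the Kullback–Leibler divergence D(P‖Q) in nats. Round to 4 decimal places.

0.6858 nats

D(P‖Q) = Σ p·ln(p/q).
  0.22·ln(0.22/0.16) = 0.07006
  0.36·ln(0.36/0.04) = 0.79100
  0.32·ln(0.32/0.38) = -0.05499
  0.07·ln(0.07/0.39) = -0.12024
  0.03·ln(0.03/0.03) = 0.00000
D(P‖Q) = 0.6858 nats.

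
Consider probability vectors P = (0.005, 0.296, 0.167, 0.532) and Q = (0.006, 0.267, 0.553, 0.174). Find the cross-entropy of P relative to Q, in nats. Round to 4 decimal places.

H(P,Q) = −Σ p·ln q.
  −0.005·ln(0.006) = 0.02558
  −0.296·ln(0.267) = 0.39087
  −0.167·ln(0.553) = 0.09893
  −0.532·ln(0.174) = 0.93031
H(P,Q) = 1.4457 nats.

1.4457 nats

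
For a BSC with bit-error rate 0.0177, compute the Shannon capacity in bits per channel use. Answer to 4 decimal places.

Binary symmetric channel: C = 1 − h₂(ε) where h₂ is the binary entropy function.
h₂(0.0177) = −0.0177·log₂0.0177 − 0.9823·log₂0.9823 = 0.1283.
C = 1 − 0.1283 = 0.8717 bits per channel use.

0.8717 bits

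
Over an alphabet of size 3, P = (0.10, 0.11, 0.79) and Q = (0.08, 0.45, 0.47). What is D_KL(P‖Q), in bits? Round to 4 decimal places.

D(P‖Q) = Σ p·log₂(p/q).
  0.10·log₂(0.10/0.08) = 0.03219
  0.11·log₂(0.11/0.45) = -0.22357
  0.79·log₂(0.79/0.47) = 0.59186
D(P‖Q) = 0.4005 bits.

0.4005 bits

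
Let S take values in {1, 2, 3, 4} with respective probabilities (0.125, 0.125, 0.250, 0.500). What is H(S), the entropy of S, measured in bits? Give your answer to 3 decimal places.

1.750 bits

H(S) = −Σ p·log₂ p.
  −(0.125)·log₂(0.125) = 0.3750
  −(0.125)·log₂(0.125) = 0.3750
  −(0.250)·log₂(0.250) = 0.5000
  −(0.500)·log₂(0.500) = 0.5000
Sum: 0.3750 + 0.3750 + 0.5000 + 0.5000 = 1.750 bits.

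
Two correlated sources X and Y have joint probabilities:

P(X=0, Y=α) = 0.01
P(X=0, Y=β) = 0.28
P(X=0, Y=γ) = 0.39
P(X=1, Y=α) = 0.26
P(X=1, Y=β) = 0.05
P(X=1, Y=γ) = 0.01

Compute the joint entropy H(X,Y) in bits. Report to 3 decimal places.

H(X,Y) = −Σ p(x,y)·log₂ p(x,y) over all 6 cells.
  cell (0,α): −0.01·log₂0.01 = 0.0664
  cell (0,β): −0.28·log₂0.28 = 0.5142
  cell (0,γ): −0.39·log₂0.39 = 0.5298
  cell (1,α): −0.26·log₂0.26 = 0.5053
  cell (1,β): −0.05·log₂0.05 = 0.2161
  cell (1,γ): −0.01·log₂0.01 = 0.0664
Sum = 1.898 bits.

1.898 bits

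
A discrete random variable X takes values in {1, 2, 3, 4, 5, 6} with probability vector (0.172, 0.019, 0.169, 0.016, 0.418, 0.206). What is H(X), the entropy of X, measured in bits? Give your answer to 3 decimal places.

H(X) = −Σ p·log₂ p.
  −(0.172)·log₂(0.172) = 0.4368
  −(0.019)·log₂(0.019) = 0.1086
  −(0.169)·log₂(0.169) = 0.4335
  −(0.016)·log₂(0.016) = 0.0955
  −(0.418)·log₂(0.418) = 0.5260
  −(0.206)·log₂(0.206) = 0.4695
Sum: 0.4368 + 0.1086 + 0.4335 + 0.0955 + 0.5260 + 0.4695 = 2.070 bits.

2.070 bits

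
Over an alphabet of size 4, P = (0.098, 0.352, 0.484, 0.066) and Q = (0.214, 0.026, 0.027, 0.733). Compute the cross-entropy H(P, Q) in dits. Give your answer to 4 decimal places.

H(P,Q) = −Σ p·log₁₀ q.
  −0.098·log₁₀(0.214) = 0.06562
  −0.352·log₁₀(0.026) = 0.55793
  −0.484·log₁₀(0.027) = 0.75922
  −0.066·log₁₀(0.733) = 0.00890
H(P,Q) = 1.3917 dits.

1.3917 dits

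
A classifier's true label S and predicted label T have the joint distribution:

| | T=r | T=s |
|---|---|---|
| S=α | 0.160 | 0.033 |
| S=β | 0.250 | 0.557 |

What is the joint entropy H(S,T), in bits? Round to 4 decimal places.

1.5557 bits

H(S,T) = −Σ p(x,y)·log₂ p(x,y) over all 4 cells.
  cell (α,r): −0.160·log₂0.160 = 0.42302
  cell (α,s): −0.033·log₂0.033 = 0.16241
  cell (β,r): −0.250·log₂0.250 = 0.50000
  cell (β,s): −0.557·log₂0.557 = 0.47025
Sum = 1.5557 bits.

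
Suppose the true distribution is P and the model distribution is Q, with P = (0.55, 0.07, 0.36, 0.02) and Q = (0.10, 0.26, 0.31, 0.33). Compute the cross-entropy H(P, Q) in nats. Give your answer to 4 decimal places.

H(P,Q) = −Σ p·ln q.
  −0.55·ln(0.10) = 1.26642
  −0.07·ln(0.26) = 0.09430
  −0.36·ln(0.31) = 0.42163
  −0.02·ln(0.33) = 0.02217
H(P,Q) = 1.8045 nats.

1.8045 nats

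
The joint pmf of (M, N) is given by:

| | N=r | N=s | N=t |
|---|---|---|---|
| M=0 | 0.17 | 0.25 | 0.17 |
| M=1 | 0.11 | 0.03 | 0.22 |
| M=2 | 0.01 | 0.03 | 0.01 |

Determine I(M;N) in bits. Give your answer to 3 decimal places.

0.130 bits

Marginals: p(M) = (0.5900, 0.3600, 0.0500), p(N) = (0.2900, 0.3100, 0.4000).
I(M;N) = H(M) + H(N) − H(M,N).
H(M) = 1.1958, H(N) = 1.5705, H(M,N) = 2.6364.
I(M;N) = 1.1958 + 1.5705 − 2.6364 = 0.130 bits.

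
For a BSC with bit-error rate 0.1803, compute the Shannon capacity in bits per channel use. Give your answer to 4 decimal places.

0.3193 bits

Binary symmetric channel: C = 1 − h₂(ε) where h₂ is the binary entropy function.
h₂(0.1803) = −0.1803·log₂0.1803 − 0.8197·log₂0.8197 = 0.6807.
C = 1 − 0.6807 = 0.3193 bits per channel use.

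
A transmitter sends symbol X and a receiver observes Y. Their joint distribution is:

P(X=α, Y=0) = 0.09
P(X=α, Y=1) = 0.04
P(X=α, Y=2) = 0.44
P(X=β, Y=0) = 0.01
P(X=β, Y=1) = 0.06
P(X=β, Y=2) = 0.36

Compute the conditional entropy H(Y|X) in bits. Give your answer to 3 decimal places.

0.874 bits

Chain rule: H(Y|X) = H(X,Y) − H(X).
Marginals: p(X) = (0.5700, 0.4300), p(Y) = (0.1000, 0.1000, 0.8000).
H(X,Y) = 1.8601 bits; H(X) = 0.9858 bits.
H(Y|X) = 1.8601 − 0.9858 = 0.874 bits.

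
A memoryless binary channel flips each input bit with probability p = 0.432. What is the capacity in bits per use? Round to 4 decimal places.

0.0134 bits

Binary symmetric channel: C = 1 − h₂(ε) where h₂ is the binary entropy function.
h₂(0.432) = −0.432·log₂0.432 − 0.568·log₂0.568 = 0.9866.
C = 1 − 0.9866 = 0.0134 bits per channel use.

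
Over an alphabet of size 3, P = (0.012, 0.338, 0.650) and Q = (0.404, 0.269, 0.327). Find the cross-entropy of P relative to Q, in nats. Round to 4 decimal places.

1.1813 nats

H(P,Q) = −Σ p·ln q.
  −0.012·ln(0.404) = 0.01088
  −0.338·ln(0.269) = 0.44381
  −0.650·ln(0.327) = 0.72657
H(P,Q) = 1.1813 nats.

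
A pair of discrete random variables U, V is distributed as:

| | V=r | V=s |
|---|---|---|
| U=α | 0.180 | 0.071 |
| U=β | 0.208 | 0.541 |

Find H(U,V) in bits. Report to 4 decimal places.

1.6669 bits

H(U,V) = −Σ p(x,y)·log₂ p(x,y) over all 4 cells.
  cell (α,r): −0.180·log₂0.180 = 0.44531
  cell (α,s): −0.071·log₂0.071 = 0.27094
  cell (β,r): −0.208·log₂0.208 = 0.47119
  cell (β,s): −0.541·log₂0.541 = 0.47949
Sum = 1.6669 bits.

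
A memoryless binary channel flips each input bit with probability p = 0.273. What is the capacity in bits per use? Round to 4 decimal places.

0.1543 bits

Binary symmetric channel: C = 1 − h₂(ε) where h₂ is the binary entropy function.
h₂(0.273) = −0.273·log₂0.273 − 0.727·log₂0.727 = 0.8457.
C = 1 − 0.8457 = 0.1543 bits per channel use.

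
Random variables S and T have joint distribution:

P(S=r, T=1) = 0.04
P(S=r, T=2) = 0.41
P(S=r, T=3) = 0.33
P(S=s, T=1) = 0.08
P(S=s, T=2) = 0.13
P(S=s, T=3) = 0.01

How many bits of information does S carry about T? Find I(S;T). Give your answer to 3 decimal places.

0.155 bits

Marginals: p(S) = (0.7800, 0.2200), p(T) = (0.1200, 0.5400, 0.3400).
I(S;T) = Σ p(x,y)·log₂[p(x,y)/(p(x)p(y))].
  (r,1): 0.04·log₂(0.4274) = -0.0491
  (r,2): 0.41·log₂(0.9734) = -0.0159
  (r,3): 0.33·log₂(1.2443) = 0.1041
  (s,1): 0.08·log₂(3.0303) = 0.1280
  (s,2): 0.13·log₂(1.0943) = 0.0169
  (s,3): 0.01·log₂(0.1337) = -0.0290
Sum = 0.155 bits.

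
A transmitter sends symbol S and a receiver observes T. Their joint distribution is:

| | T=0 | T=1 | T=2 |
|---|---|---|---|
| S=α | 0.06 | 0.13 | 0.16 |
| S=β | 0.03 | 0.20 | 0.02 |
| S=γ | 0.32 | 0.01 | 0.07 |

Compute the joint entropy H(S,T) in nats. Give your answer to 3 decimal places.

1.829 nats

H(S,T) = −Σ p(x,y)·ln p(x,y) over all 9 cells.
  cell (α,0): −0.06·ln0.06 = 0.1688
  cell (α,1): −0.13·ln0.13 = 0.2652
  cell (α,2): −0.16·ln0.16 = 0.2932
  cell (β,0): −0.03·ln0.03 = 0.1052
  cell (β,1): −0.20·ln0.20 = 0.3219
  cell (β,2): −0.02·ln0.02 = 0.0782
  cell (γ,0): −0.32·ln0.32 = 0.3646
  cell (γ,1): −0.01·ln0.01 = 0.0461
  cell (γ,2): −0.07·ln0.07 = 0.1861
Sum = 1.829 nats.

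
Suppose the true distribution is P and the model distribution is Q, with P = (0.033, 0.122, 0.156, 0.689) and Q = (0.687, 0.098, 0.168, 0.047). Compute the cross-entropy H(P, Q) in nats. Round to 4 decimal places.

2.6807 nats

H(P,Q) = −Σ p·ln q.
  −0.033·ln(0.687) = 0.01239
  −0.122·ln(0.098) = 0.28338
  −0.156·ln(0.168) = 0.27827
  −0.689·ln(0.047) = 2.10669
H(P,Q) = 2.6807 nats.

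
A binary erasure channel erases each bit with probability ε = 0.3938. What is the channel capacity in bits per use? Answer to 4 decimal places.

Binary erasure channel: capacity C = 1 − ε.
C = 1 − 0.3938 = 0.6062 bits per channel use.

0.6062 bits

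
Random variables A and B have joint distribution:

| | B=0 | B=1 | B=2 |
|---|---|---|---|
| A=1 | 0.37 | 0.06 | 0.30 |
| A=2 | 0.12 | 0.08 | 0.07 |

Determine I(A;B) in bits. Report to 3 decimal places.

0.051 bits

Marginals: p(A) = (0.7300, 0.2700), p(B) = (0.4900, 0.1400, 0.3700).
I(A;B) = H(A) + H(B) − H(A,B).
H(A) = 0.8415, H(B) = 1.4321, H(A,B) = 2.2225.
I(A;B) = 0.8415 + 1.4321 − 2.2225 = 0.051 bits.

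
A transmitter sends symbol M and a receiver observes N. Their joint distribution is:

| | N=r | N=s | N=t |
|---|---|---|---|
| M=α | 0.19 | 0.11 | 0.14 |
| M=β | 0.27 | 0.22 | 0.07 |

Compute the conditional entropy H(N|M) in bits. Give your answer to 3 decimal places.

Marginals: p(M) = (0.4400, 0.5600), p(N) = (0.4600, 0.3300, 0.2100).
H(N|M) = Σ p(M) · H(N|M=·).
  M=α: p=0.4400, H(N|M=α) = 1.5488
  M=β: p=0.5600, H(N|M=β) = 1.4120
Weighted sum = 1.472 bits.

1.472 bits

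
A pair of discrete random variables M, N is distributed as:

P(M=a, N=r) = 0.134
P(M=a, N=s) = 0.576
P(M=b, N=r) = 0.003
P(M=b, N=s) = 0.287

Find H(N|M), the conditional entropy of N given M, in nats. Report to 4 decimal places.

Chain rule: H(N|M) = H(M,N) − H(M).
Marginals: p(M) = (0.7100, 0.2900), p(N) = (0.1370, 0.8630).
H(M,N) = 0.9628 nats; H(M) = 0.6022 nats.
H(N|M) = 0.9628 − 0.6022 = 0.3606 nats.

0.3606 nats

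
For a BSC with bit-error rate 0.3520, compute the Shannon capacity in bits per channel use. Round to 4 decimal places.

0.0642 bits

Binary symmetric channel: C = 1 − h₂(ε) where h₂ is the binary entropy function.
h₂(0.3520) = −0.3520·log₂0.3520 − 0.6480·log₂0.6480 = 0.9358.
C = 1 − 0.9358 = 0.0642 bits per channel use.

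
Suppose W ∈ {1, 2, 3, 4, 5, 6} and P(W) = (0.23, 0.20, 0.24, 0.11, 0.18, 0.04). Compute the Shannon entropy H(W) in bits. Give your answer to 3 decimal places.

2.428 bits

H(W) = −Σ p·log₂ p.
  −(0.23)·log₂(0.23) = 0.4877
  −(0.20)·log₂(0.20) = 0.4644
  −(0.24)·log₂(0.24) = 0.4941
  −(0.11)·log₂(0.11) = 0.3503
  −(0.18)·log₂(0.18) = 0.4453
  −(0.04)·log₂(0.04) = 0.1858
Sum: 0.4877 + 0.4644 + 0.4941 + 0.3503 + 0.4453 + 0.1858 = 2.428 bits.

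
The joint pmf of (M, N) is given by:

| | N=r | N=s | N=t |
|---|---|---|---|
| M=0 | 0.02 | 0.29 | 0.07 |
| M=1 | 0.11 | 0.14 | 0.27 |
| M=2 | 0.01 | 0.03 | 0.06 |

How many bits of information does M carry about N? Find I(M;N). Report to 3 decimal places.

Marginals: p(M) = (0.3800, 0.5200, 0.1000), p(N) = (0.1400, 0.4600, 0.4000).
I(M;N) = H(M) + H(N) − H(M,N).
H(M) = 1.3532, H(N) = 1.4412, H(M,N) = 2.6185.
I(M;N) = 1.3532 + 1.4412 − 2.6185 = 0.176 bits.

0.176 bits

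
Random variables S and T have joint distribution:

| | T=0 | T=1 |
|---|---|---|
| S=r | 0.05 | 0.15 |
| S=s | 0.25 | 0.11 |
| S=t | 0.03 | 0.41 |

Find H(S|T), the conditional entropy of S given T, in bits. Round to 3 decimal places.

1.241 bits

Marginals: p(S) = (0.2000, 0.3600, 0.4400), p(T) = (0.3300, 0.6700).
H(S|T) = Σ p(T) · H(S|T=·).
  T=0: p=0.3300, H(S|T=0) = 1.0304
  T=1: p=0.6700, H(S|T=1) = 1.3449
Weighted sum = 1.241 bits.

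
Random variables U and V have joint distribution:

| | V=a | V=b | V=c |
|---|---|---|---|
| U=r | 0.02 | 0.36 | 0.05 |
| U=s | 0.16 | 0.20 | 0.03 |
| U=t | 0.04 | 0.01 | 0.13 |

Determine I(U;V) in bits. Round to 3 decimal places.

Marginals: p(U) = (0.4300, 0.3900, 0.1800), p(V) = (0.2200, 0.5700, 0.2100).
I(U;V) = H(U) + H(V) − H(U,V).
H(U) = 1.4987, H(V) = 1.4156, H(U,V) = 2.5336.
I(U;V) = 1.4987 + 1.4156 − 2.5336 = 0.381 bits.

0.381 bits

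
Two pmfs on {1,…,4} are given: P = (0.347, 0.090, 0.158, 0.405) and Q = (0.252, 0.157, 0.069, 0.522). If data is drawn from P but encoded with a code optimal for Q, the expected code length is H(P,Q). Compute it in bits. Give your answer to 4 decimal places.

1.9197 bits

H(P,Q) = −Σ p·log₂ q.
  −0.347·log₂(0.252) = 0.69001
  −0.090·log₂(0.157) = 0.24040
  −0.158·log₂(0.069) = 0.60945
  −0.405·log₂(0.522) = 0.37984
H(P,Q) = 1.9197 bits.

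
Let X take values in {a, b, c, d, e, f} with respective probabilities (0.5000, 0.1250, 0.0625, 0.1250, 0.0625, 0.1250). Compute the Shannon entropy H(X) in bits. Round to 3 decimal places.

2.125 bits

H(X) = −Σ p·log₂ p.
  −(0.5000)·log₂(0.5000) = 0.5000
  −(0.1250)·log₂(0.1250) = 0.3750
  −(0.0625)·log₂(0.0625) = 0.2500
  −(0.1250)·log₂(0.1250) = 0.3750
  −(0.0625)·log₂(0.0625) = 0.2500
  −(0.1250)·log₂(0.1250) = 0.3750
Sum: 0.5000 + 0.3750 + 0.2500 + 0.3750 + 0.2500 + 0.3750 = 2.125 bits.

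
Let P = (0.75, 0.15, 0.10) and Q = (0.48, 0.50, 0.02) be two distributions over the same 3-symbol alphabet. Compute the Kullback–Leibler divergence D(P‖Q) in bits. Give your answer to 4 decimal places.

D(P‖Q) = Σ p·log₂(p/q).
  0.75·log₂(0.75/0.48) = 0.48289
  0.15·log₂(0.15/0.50) = -0.26054
  0.10·log₂(0.10/0.02) = 0.23219
D(P‖Q) = 0.4545 bits.

0.4545 bits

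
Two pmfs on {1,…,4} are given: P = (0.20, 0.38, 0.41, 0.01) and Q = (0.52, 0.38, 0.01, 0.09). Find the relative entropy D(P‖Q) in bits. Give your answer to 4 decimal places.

D(P‖Q) = Σ p·log₂(p/q).
  0.20·log₂(0.20/0.52) = -0.27570
  0.38·log₂(0.38/0.38) = 0.00000
  0.41·log₂(0.41/0.01) = 2.19660
  0.01·log₂(0.01/0.09) = -0.03170
D(P‖Q) = 1.8892 bits.

1.8892 bits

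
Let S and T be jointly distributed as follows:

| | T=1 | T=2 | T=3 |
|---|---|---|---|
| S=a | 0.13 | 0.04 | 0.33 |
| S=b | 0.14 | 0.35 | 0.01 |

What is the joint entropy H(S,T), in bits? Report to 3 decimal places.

2.090 bits

H(S,T) = −Σ p(x,y)·log₂ p(x,y) over all 6 cells.
  cell (a,1): −0.13·log₂0.13 = 0.3826
  cell (a,2): −0.04·log₂0.04 = 0.1858
  cell (a,3): −0.33·log₂0.33 = 0.5278
  cell (b,1): −0.14·log₂0.14 = 0.3971
  cell (b,2): −0.35·log₂0.35 = 0.5301
  cell (b,3): −0.01·log₂0.01 = 0.0664
Sum = 2.090 bits.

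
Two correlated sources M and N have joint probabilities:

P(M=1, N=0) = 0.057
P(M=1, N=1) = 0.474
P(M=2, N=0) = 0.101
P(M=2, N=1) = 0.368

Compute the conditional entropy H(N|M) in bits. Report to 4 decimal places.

Marginals: p(M) = (0.5310, 0.4690), p(N) = (0.1580, 0.8420).
H(N|M) = Σ p(M) · H(N|M=·).
  M=1: p=0.5310, H(N|M=1) = 0.4919
  M=2: p=0.4690, H(N|M=2) = 0.7516
Weighted sum = 0.6137 bits.

0.6137 bits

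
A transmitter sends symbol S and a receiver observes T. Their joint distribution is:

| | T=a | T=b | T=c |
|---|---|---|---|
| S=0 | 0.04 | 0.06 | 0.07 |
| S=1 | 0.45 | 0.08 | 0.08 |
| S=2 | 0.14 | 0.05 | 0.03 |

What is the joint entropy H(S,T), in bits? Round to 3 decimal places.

H(S,T) = −Σ p(x,y)·log₂ p(x,y) over all 9 cells.
  cell (0,a): −0.04·log₂0.04 = 0.1858
  cell (0,b): −0.06·log₂0.06 = 0.2435
  cell (0,c): −0.07·log₂0.07 = 0.2686
  cell (1,a): −0.45·log₂0.45 = 0.5184
  cell (1,b): −0.08·log₂0.08 = 0.2915
  cell (1,c): −0.08·log₂0.08 = 0.2915
  cell (2,a): −0.14·log₂0.14 = 0.3971
  cell (2,b): −0.05·log₂0.05 = 0.2161
  cell (2,c): −0.03·log₂0.03 = 0.1518
Sum = 2.564 bits.

2.564 bits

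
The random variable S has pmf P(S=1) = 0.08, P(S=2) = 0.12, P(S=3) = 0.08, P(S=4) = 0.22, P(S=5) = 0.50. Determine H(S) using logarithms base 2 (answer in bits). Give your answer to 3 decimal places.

1.931 bits

H(S) = −Σ p·log₂ p.
  −(0.08)·log₂(0.08) = 0.2915
  −(0.12)·log₂(0.12) = 0.3671
  −(0.08)·log₂(0.08) = 0.2915
  −(0.22)·log₂(0.22) = 0.4806
  −(0.50)·log₂(0.50) = 0.5000
Sum: 0.2915 + 0.3671 + 0.2915 + 0.4806 + 0.5000 = 1.931 bits.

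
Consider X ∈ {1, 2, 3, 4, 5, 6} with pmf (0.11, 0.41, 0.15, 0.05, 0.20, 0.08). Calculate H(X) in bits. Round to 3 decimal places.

H(X) = −Σ p·log₂ p.
  −(0.11)·log₂(0.11) = 0.3503
  −(0.41)·log₂(0.41) = 0.5274
  −(0.15)·log₂(0.15) = 0.4105
  −(0.05)·log₂(0.05) = 0.2161
  −(0.20)·log₂(0.20) = 0.4644
  −(0.08)·log₂(0.08) = 0.2915
Sum: 0.3503 + 0.5274 + 0.4105 + 0.2161 + 0.4644 + 0.2915 = 2.260 bits.

2.260 bits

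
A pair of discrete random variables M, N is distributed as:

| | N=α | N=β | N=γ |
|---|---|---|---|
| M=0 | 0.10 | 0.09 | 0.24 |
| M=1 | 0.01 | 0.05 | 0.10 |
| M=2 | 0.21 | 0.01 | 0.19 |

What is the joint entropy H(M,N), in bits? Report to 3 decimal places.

2.748 bits

H(M,N) = −Σ p(x,y)·log₂ p(x,y) over all 9 cells.
  cell (0,α): −0.10·log₂0.10 = 0.3322
  cell (0,β): −0.09·log₂0.09 = 0.3127
  cell (0,γ): −0.24·log₂0.24 = 0.4941
  cell (1,α): −0.01·log₂0.01 = 0.0664
  cell (1,β): −0.05·log₂0.05 = 0.2161
  cell (1,γ): −0.10·log₂0.10 = 0.3322
  cell (2,α): −0.21·log₂0.21 = 0.4728
  cell (2,β): −0.01·log₂0.01 = 0.0664
  cell (2,γ): −0.19·log₂0.19 = 0.4552
Sum = 2.748 bits.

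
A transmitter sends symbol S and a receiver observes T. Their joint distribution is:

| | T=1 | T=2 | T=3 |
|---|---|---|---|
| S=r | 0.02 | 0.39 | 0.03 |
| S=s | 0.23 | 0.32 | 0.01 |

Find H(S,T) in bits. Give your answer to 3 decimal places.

1.875 bits

H(S,T) = −Σ p(x,y)·log₂ p(x,y) over all 6 cells.
  cell (r,1): −0.02·log₂0.02 = 0.1129
  cell (r,2): −0.39·log₂0.39 = 0.5298
  cell (r,3): −0.03·log₂0.03 = 0.1518
  cell (s,1): −0.23·log₂0.23 = 0.4877
  cell (s,2): −0.32·log₂0.32 = 0.5260
  cell (s,3): −0.01·log₂0.01 = 0.0664
Sum = 1.875 bits.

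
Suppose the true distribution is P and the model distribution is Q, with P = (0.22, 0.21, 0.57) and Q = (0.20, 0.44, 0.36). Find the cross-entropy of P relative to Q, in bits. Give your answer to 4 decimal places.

1.5997 bits

H(P,Q) = −Σ p·log₂ q.
  −0.22·log₂(0.20) = 0.51082
  −0.21·log₂(0.44) = 0.24873
  −0.57·log₂(0.36) = 0.84014
H(P,Q) = 1.5997 bits.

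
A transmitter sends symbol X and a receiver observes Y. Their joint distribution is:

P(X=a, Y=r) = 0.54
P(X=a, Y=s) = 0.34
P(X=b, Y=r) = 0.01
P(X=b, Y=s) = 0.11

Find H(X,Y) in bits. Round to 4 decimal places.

H(X,Y) = −Σ p(x,y)·log₂ p(x,y) over all 4 cells.
  cell (a,r): −0.54·log₂0.54 = 0.48004
  cell (a,s): −0.34·log₂0.34 = 0.52917
  cell (b,r): −0.01·log₂0.01 = 0.06644
  cell (b,s): −0.11·log₂0.11 = 0.35029
Sum = 1.4259 bits.

1.4259 bits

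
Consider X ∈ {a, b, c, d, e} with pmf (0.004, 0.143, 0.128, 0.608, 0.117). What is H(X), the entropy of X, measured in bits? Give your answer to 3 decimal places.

1.611 bits

H(X) = −Σ p·log₂ p.
  −(0.004)·log₂(0.004) = 0.0319
  −(0.143)·log₂(0.143) = 0.4012
  −(0.128)·log₂(0.128) = 0.3796
  −(0.608)·log₂(0.608) = 0.4365
  −(0.117)·log₂(0.117) = 0.3622
Sum: 0.0319 + 0.4012 + 0.3796 + 0.4365 + 0.3622 = 1.611 bits.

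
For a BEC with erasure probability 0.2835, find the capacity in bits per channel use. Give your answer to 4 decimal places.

0.7165 bits

Binary erasure channel: capacity C = 1 − ε.
C = 1 − 0.2835 = 0.7165 bits per channel use.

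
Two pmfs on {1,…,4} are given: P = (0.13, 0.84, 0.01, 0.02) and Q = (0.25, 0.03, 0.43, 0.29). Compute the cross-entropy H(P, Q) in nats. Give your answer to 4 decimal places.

3.1589 nats

H(P,Q) = −Σ p·ln q.
  −0.13·ln(0.25) = 0.18022
  −0.84·ln(0.03) = 2.94551
  −0.01·ln(0.43) = 0.00844
  −0.02·ln(0.29) = 0.02476
H(P,Q) = 3.1589 nats.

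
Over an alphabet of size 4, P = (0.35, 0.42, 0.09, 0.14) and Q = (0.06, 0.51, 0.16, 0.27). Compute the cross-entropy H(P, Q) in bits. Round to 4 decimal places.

H(P,Q) = −Σ p·log₂ q.
  −0.35·log₂(0.06) = 1.42061
  −0.42·log₂(0.51) = 0.40800
  −0.09·log₂(0.16) = 0.23795
  −0.14·log₂(0.27) = 0.26446
H(P,Q) = 2.3310 bits.

2.3310 bits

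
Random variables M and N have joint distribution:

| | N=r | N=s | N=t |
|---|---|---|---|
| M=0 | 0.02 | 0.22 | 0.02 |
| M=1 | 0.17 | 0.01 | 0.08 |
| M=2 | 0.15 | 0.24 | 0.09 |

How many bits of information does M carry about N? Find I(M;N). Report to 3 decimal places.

0.299 bits

Marginals: p(M) = (0.2600, 0.2600, 0.4800), p(N) = (0.3400, 0.4700, 0.1900).
I(M;N) = Σ p(x,y)·log₂[p(x,y)/(p(x)p(y))].
  (0,r): 0.02·log₂(0.2262) = -0.0429
  (0,s): 0.22·log₂(1.8003) = 0.1866
  (0,t): 0.02·log₂(0.4049) = -0.0261
  (1,r): 0.17·log₂(1.9231) = 0.1604
  (1,s): 0.01·log₂(0.0818) = -0.0361
  (1,t): 0.08·log₂(1.6194) = 0.0556
  (2,r): 0.15·log₂(0.9191) = -0.0183
  (2,s): 0.24·log₂(1.0638) = 0.0214
  (2,t): 0.09·log₂(0.9868) = -0.0017
Sum = 0.299 bits.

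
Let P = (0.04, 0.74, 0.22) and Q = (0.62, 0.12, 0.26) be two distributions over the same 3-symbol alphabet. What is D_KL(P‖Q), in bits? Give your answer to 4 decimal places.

D(P‖Q) = Σ p·log₂(p/q).
  0.04·log₂(0.04/0.62) = -0.15817
  0.74·log₂(0.74/0.12) = 1.94212
  0.22·log₂(0.22/0.26) = -0.05302
D(P‖Q) = 1.7309 bits.

1.7309 bits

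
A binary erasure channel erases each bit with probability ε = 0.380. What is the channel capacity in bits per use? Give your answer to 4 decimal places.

0.6200 bits

Binary erasure channel: capacity C = 1 − ε.
C = 1 − 0.380 = 0.6200 bits per channel use.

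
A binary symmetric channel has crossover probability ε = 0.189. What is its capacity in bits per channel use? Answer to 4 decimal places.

0.3006 bits

Binary symmetric channel: C = 1 − h₂(ε) where h₂ is the binary entropy function.
h₂(0.189) = −0.189·log₂0.189 − 0.811·log₂0.811 = 0.6994.
C = 1 − 0.6994 = 0.3006 bits per channel use.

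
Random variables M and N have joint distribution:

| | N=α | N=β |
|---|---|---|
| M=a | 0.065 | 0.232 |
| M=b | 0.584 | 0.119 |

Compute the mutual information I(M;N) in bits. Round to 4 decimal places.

Marginals: p(M) = (0.2970, 0.7030), p(N) = (0.6490, 0.3510).
I(M;N) = Σ p(x,y)·log₂[p(x,y)/(p(x)p(y))].
  (a,α): 0.065·log₂(0.3372) = -0.10194
  (a,β): 0.232·log₂(2.2255) = 0.26776
  (b,α): 0.584·log₂(1.2800) = 0.20799
  (b,β): 0.119·log₂(0.4823) = -0.12520
Sum = 0.2486 bits.

0.2486 bits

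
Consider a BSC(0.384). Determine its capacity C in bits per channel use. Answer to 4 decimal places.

Binary symmetric channel: C = 1 − h₂(ε) where h₂ is the binary entropy function.
h₂(0.384) = −0.384·log₂0.384 − 0.616·log₂0.616 = 0.9608.
C = 1 − 0.9608 = 0.0392 bits per channel use.

0.0392 bits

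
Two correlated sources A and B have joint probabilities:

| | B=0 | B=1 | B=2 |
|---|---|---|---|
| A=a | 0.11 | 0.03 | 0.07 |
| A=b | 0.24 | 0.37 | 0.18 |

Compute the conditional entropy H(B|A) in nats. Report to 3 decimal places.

Marginals: p(A) = (0.2100, 0.7900), p(B) = (0.3500, 0.4000, 0.2500).
H(B|A) = Σ p(A) · H(B|A=·).
  A=a: p=0.2100, H(B|A=a) = 0.9829
  A=b: p=0.7900, H(B|A=b) = 1.0542
Weighted sum = 1.039 nats.

1.039 nats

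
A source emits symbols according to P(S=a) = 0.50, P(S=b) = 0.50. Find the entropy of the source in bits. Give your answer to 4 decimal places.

1.0000 bits

H(S) = −Σ p·log₂ p.
  −(0.50)·log₂(0.50) = 0.50000
  −(0.50)·log₂(0.50) = 0.50000
Sum: 0.50000 + 0.50000 = 1.0000 bits.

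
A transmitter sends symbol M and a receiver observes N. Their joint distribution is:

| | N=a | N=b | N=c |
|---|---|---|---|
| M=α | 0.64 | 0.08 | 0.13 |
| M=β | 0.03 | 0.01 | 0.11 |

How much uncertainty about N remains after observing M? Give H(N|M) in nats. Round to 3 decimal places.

Chain rule: H(N|M) = H(M,N) − H(M).
Marginals: p(M) = (0.8500, 0.1500), p(N) = (0.6700, 0.0900, 0.2400).
H(M,N) = 1.1470 nats; H(M) = 0.4227 nats.
H(N|M) = 1.1470 − 0.4227 = 0.724 nats.

0.724 nats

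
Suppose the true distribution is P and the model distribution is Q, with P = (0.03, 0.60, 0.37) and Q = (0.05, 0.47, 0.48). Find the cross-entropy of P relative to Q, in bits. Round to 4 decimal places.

H(P,Q) = −Σ p·log₂ q.
  −0.03·log₂(0.05) = 0.12966
  −0.60·log₂(0.47) = 0.65356
  −0.37·log₂(0.48) = 0.39179
H(P,Q) = 1.1750 bits.

1.1750 bits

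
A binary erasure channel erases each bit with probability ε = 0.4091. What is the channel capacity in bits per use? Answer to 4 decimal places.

Binary erasure channel: capacity C = 1 − ε.
C = 1 − 0.4091 = 0.5909 bits per channel use.

0.5909 bits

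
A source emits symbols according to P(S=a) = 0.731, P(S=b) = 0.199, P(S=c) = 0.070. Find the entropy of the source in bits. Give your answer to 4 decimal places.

H(S) = −Σ p·log₂ p.
  −(0.731)·log₂(0.731) = 0.33045
  −(0.199)·log₂(0.199) = 0.46350
  −(0.070)·log₂(0.070) = 0.26856
Sum: 0.33045 + 0.46350 + 0.26856 = 1.0625 bits.

1.0625 bits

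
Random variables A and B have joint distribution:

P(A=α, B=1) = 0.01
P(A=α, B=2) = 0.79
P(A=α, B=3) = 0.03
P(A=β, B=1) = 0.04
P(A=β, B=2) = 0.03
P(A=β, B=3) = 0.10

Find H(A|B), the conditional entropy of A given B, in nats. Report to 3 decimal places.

0.224 nats

Marginals: p(A) = (0.8300, 0.1700), p(B) = (0.0500, 0.8200, 0.1300).
H(A|B) = Σ p(B) · H(A|B=·).
  B=1: p=0.0500, H(A|B=1) = 0.5004
  B=2: p=0.8200, H(A|B=2) = 0.1569
  B=3: p=0.1300, H(A|B=3) = 0.5402
Weighted sum = 0.224 nats.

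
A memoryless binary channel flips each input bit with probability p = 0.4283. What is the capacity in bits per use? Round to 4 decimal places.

0.0149 bits

Binary symmetric channel: C = 1 − h₂(ε) where h₂ is the binary entropy function.
h₂(0.4283) = −0.4283·log₂0.4283 − 0.5717·log₂0.5717 = 0.9851.
C = 1 − 0.9851 = 0.0149 bits per channel use.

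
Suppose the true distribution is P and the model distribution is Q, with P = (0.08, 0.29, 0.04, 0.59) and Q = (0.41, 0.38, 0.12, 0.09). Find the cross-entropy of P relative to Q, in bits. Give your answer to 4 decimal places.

H(P,Q) = −Σ p·log₂ q.
  −0.08·log₂(0.41) = 0.10290
  −0.29·log₂(0.38) = 0.40482
  −0.04·log₂(0.12) = 0.12236
  −0.59·log₂(0.09) = 2.04962
H(P,Q) = 2.6797 bits.

2.6797 bits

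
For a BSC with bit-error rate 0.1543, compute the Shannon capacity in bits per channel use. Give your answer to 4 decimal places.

0.3795 bits

Binary symmetric channel: C = 1 − h₂(ε) where h₂ is the binary entropy function.
h₂(0.1543) = −0.1543·log₂0.1543 − 0.8457·log₂0.8457 = 0.6205.
C = 1 − 0.6205 = 0.3795 bits per channel use.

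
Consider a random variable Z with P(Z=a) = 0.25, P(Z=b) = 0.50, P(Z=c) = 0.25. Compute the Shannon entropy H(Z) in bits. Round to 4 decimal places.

1.5000 bits

H(Z) = −Σ p·log₂ p.
  −(0.25)·log₂(0.25) = 0.50000
  −(0.50)·log₂(0.50) = 0.50000
  −(0.25)·log₂(0.25) = 0.50000
Sum: 0.50000 + 0.50000 + 0.50000 = 1.5000 bits.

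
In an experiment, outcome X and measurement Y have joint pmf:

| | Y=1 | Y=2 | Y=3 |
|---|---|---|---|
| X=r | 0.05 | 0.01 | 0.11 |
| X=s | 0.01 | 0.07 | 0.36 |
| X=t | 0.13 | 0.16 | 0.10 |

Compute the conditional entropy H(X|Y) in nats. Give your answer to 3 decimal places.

Marginals: p(X) = (0.1700, 0.4400, 0.3900), p(Y) = (0.1900, 0.2400, 0.5700).
H(X|Y) = Σ p(Y) · H(X|Y=·).
  Y=1: p=0.1900, H(X|Y=1) = 0.7659
  Y=2: p=0.2400, H(X|Y=2) = 0.7621
  Y=3: p=0.5700, H(X|Y=3) = 0.9131
Weighted sum = 0.849 nats.

0.849 nats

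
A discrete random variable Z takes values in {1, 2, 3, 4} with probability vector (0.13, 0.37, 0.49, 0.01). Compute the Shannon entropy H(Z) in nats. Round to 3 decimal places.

1.029 nats

H(Z) = −Σ p·ln p.
  −(0.13)·ln(0.13) = 0.2652
  −(0.37)·ln(0.37) = 0.3679
  −(0.49)·ln(0.49) = 0.3495
  −(0.01)·ln(0.01) = 0.0461
Sum: 0.2652 + 0.3679 + 0.3495 + 0.0461 = 1.029 nats.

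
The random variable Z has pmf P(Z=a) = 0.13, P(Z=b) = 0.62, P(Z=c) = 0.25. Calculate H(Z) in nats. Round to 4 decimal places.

H(Z) = −Σ p·ln p.
  −(0.13)·ln(0.13) = 0.26523
  −(0.62)·ln(0.62) = 0.29638
  −(0.25)·ln(0.25) = 0.34657
Sum: 0.26523 + 0.29638 + 0.34657 = 0.9082 nats.

0.9082 nats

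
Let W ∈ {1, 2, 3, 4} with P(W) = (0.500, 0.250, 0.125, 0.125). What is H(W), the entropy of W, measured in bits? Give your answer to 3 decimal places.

H(W) = −Σ p·log₂ p.
  −(0.500)·log₂(0.500) = 0.5000
  −(0.250)·log₂(0.250) = 0.5000
  −(0.125)·log₂(0.125) = 0.3750
  −(0.125)·log₂(0.125) = 0.3750
Sum: 0.5000 + 0.5000 + 0.3750 + 0.3750 = 1.750 bits.

1.750 bits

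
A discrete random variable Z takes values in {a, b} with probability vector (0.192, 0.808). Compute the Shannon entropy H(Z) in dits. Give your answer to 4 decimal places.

H(Z) = −Σ p·log₁₀ p.
  −(0.192)·log₁₀(0.192) = 0.13761
  −(0.808)·log₁₀(0.808) = 0.07481
Sum: 0.13761 + 0.07481 = 0.2124 dits.

0.2124 dits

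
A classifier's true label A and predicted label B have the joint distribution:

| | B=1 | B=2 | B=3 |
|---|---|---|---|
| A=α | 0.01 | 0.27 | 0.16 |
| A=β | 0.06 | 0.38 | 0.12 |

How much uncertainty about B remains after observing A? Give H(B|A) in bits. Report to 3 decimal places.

Chain rule: H(B|A) = H(A,B) − H(A).
Marginals: p(A) = (0.4400, 0.5600), p(B) = (0.0700, 0.6500, 0.2800).
H(A,B) = 2.1405 bits; H(A) = 0.9896 bits.
H(B|A) = 2.1405 − 0.9896 = 1.151 bits.

1.151 bits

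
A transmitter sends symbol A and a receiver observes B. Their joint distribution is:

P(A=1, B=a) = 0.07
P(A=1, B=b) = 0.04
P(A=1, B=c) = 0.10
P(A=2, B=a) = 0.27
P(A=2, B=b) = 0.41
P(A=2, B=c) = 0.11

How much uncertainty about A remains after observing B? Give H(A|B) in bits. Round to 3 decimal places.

Marginals: p(A) = (0.2100, 0.7900), p(B) = (0.3400, 0.4500, 0.2100).
H(A|B) = Σ p(B) · H(A|B=·).
  B=a: p=0.3400, H(A|B=a) = 0.7335
  B=b: p=0.4500, H(A|B=b) = 0.4328
  B=c: p=0.2100, H(A|B=c) = 0.9984
Weighted sum = 0.654 bits.

0.654 bits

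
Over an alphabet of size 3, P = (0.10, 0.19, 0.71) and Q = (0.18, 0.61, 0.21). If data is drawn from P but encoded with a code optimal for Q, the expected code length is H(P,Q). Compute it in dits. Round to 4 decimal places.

H(P,Q) = −Σ p·log₁₀ q.
  −0.10·log₁₀(0.18) = 0.07447
  −0.19·log₁₀(0.61) = 0.04079
  −0.71·log₁₀(0.21) = 0.48122
H(P,Q) = 0.5965 dits.

0.5965 dits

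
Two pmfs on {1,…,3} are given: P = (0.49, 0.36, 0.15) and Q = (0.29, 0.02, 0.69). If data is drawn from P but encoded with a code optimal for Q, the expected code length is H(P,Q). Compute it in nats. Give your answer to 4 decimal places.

2.0705 nats

H(P,Q) = −Σ p·ln q.
  −0.49·ln(0.29) = 0.60656
  −0.36·ln(0.02) = 1.40833
  −0.15·ln(0.69) = 0.05566
H(P,Q) = 2.0705 nats.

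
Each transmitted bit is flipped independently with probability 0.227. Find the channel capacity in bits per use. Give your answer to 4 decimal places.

0.2273 bits

Binary symmetric channel: C = 1 − h₂(ε) where h₂ is the binary entropy function.
h₂(0.227) = −0.227·log₂0.227 − 0.773·log₂0.773 = 0.7727.
C = 1 − 0.7727 = 0.2273 bits per channel use.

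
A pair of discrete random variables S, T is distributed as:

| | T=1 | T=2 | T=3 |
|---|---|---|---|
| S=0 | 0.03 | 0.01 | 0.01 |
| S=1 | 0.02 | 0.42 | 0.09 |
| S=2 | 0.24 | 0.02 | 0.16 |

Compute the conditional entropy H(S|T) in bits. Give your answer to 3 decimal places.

0.724 bits

Chain rule: H(S|T) = H(S,T) − H(T).
Marginals: p(S) = (0.0500, 0.5300, 0.4200), p(T) = (0.2900, 0.4500, 0.2600).
H(S,T) = 2.2658 bits; H(T) = 1.5416 bits.
H(S|T) = 2.2658 − 1.5416 = 0.724 bits.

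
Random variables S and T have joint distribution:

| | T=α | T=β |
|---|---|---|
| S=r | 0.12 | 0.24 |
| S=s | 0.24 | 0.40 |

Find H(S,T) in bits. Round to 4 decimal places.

1.8841 bits

H(S,T) = −Σ p(x,y)·log₂ p(x,y) over all 4 cells.
  cell (r,α): −0.12·log₂0.12 = 0.36707
  cell (r,β): −0.24·log₂0.24 = 0.49413
  cell (s,α): −0.24·log₂0.24 = 0.49413
  cell (s,β): −0.40·log₂0.40 = 0.52877
Sum = 1.8841 bits.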